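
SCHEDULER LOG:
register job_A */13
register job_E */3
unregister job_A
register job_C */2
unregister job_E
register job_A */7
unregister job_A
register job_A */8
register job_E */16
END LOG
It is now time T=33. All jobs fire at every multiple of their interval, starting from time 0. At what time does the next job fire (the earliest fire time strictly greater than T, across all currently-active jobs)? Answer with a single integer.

Answer: 34

Derivation:
Op 1: register job_A */13 -> active={job_A:*/13}
Op 2: register job_E */3 -> active={job_A:*/13, job_E:*/3}
Op 3: unregister job_A -> active={job_E:*/3}
Op 4: register job_C */2 -> active={job_C:*/2, job_E:*/3}
Op 5: unregister job_E -> active={job_C:*/2}
Op 6: register job_A */7 -> active={job_A:*/7, job_C:*/2}
Op 7: unregister job_A -> active={job_C:*/2}
Op 8: register job_A */8 -> active={job_A:*/8, job_C:*/2}
Op 9: register job_E */16 -> active={job_A:*/8, job_C:*/2, job_E:*/16}
  job_A: interval 8, next fire after T=33 is 40
  job_C: interval 2, next fire after T=33 is 34
  job_E: interval 16, next fire after T=33 is 48
Earliest fire time = 34 (job job_C)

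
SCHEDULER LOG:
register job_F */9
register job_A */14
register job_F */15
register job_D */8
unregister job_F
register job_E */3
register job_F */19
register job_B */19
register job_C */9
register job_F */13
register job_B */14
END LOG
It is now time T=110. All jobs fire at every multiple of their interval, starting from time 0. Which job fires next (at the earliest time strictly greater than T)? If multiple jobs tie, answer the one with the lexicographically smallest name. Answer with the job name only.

Answer: job_E

Derivation:
Op 1: register job_F */9 -> active={job_F:*/9}
Op 2: register job_A */14 -> active={job_A:*/14, job_F:*/9}
Op 3: register job_F */15 -> active={job_A:*/14, job_F:*/15}
Op 4: register job_D */8 -> active={job_A:*/14, job_D:*/8, job_F:*/15}
Op 5: unregister job_F -> active={job_A:*/14, job_D:*/8}
Op 6: register job_E */3 -> active={job_A:*/14, job_D:*/8, job_E:*/3}
Op 7: register job_F */19 -> active={job_A:*/14, job_D:*/8, job_E:*/3, job_F:*/19}
Op 8: register job_B */19 -> active={job_A:*/14, job_B:*/19, job_D:*/8, job_E:*/3, job_F:*/19}
Op 9: register job_C */9 -> active={job_A:*/14, job_B:*/19, job_C:*/9, job_D:*/8, job_E:*/3, job_F:*/19}
Op 10: register job_F */13 -> active={job_A:*/14, job_B:*/19, job_C:*/9, job_D:*/8, job_E:*/3, job_F:*/13}
Op 11: register job_B */14 -> active={job_A:*/14, job_B:*/14, job_C:*/9, job_D:*/8, job_E:*/3, job_F:*/13}
  job_A: interval 14, next fire after T=110 is 112
  job_B: interval 14, next fire after T=110 is 112
  job_C: interval 9, next fire after T=110 is 117
  job_D: interval 8, next fire after T=110 is 112
  job_E: interval 3, next fire after T=110 is 111
  job_F: interval 13, next fire after T=110 is 117
Earliest = 111, winner (lex tiebreak) = job_E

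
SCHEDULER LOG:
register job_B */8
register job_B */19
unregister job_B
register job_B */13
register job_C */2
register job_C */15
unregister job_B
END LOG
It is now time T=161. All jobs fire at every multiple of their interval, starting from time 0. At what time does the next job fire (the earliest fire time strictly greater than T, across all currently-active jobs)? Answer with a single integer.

Answer: 165

Derivation:
Op 1: register job_B */8 -> active={job_B:*/8}
Op 2: register job_B */19 -> active={job_B:*/19}
Op 3: unregister job_B -> active={}
Op 4: register job_B */13 -> active={job_B:*/13}
Op 5: register job_C */2 -> active={job_B:*/13, job_C:*/2}
Op 6: register job_C */15 -> active={job_B:*/13, job_C:*/15}
Op 7: unregister job_B -> active={job_C:*/15}
  job_C: interval 15, next fire after T=161 is 165
Earliest fire time = 165 (job job_C)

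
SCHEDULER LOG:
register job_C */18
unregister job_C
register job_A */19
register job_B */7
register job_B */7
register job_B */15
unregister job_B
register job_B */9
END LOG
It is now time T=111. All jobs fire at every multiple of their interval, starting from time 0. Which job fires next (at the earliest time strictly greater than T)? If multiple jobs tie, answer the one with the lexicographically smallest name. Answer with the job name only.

Op 1: register job_C */18 -> active={job_C:*/18}
Op 2: unregister job_C -> active={}
Op 3: register job_A */19 -> active={job_A:*/19}
Op 4: register job_B */7 -> active={job_A:*/19, job_B:*/7}
Op 5: register job_B */7 -> active={job_A:*/19, job_B:*/7}
Op 6: register job_B */15 -> active={job_A:*/19, job_B:*/15}
Op 7: unregister job_B -> active={job_A:*/19}
Op 8: register job_B */9 -> active={job_A:*/19, job_B:*/9}
  job_A: interval 19, next fire after T=111 is 114
  job_B: interval 9, next fire after T=111 is 117
Earliest = 114, winner (lex tiebreak) = job_A

Answer: job_A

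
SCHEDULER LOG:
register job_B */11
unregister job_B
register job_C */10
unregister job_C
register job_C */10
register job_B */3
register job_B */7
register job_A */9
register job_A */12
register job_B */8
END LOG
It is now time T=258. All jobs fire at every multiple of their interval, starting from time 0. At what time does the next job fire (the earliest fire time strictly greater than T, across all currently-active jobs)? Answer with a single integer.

Op 1: register job_B */11 -> active={job_B:*/11}
Op 2: unregister job_B -> active={}
Op 3: register job_C */10 -> active={job_C:*/10}
Op 4: unregister job_C -> active={}
Op 5: register job_C */10 -> active={job_C:*/10}
Op 6: register job_B */3 -> active={job_B:*/3, job_C:*/10}
Op 7: register job_B */7 -> active={job_B:*/7, job_C:*/10}
Op 8: register job_A */9 -> active={job_A:*/9, job_B:*/7, job_C:*/10}
Op 9: register job_A */12 -> active={job_A:*/12, job_B:*/7, job_C:*/10}
Op 10: register job_B */8 -> active={job_A:*/12, job_B:*/8, job_C:*/10}
  job_A: interval 12, next fire after T=258 is 264
  job_B: interval 8, next fire after T=258 is 264
  job_C: interval 10, next fire after T=258 is 260
Earliest fire time = 260 (job job_C)

Answer: 260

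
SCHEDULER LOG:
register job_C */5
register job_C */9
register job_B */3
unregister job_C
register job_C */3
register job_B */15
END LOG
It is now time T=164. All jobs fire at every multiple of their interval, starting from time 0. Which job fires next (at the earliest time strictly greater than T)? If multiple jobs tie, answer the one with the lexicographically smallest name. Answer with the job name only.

Op 1: register job_C */5 -> active={job_C:*/5}
Op 2: register job_C */9 -> active={job_C:*/9}
Op 3: register job_B */3 -> active={job_B:*/3, job_C:*/9}
Op 4: unregister job_C -> active={job_B:*/3}
Op 5: register job_C */3 -> active={job_B:*/3, job_C:*/3}
Op 6: register job_B */15 -> active={job_B:*/15, job_C:*/3}
  job_B: interval 15, next fire after T=164 is 165
  job_C: interval 3, next fire after T=164 is 165
Earliest = 165, winner (lex tiebreak) = job_B

Answer: job_B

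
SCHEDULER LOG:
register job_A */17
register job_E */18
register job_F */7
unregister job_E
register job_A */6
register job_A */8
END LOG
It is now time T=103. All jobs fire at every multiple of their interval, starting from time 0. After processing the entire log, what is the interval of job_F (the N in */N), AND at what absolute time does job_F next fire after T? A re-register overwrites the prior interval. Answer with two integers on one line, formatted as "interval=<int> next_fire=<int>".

Op 1: register job_A */17 -> active={job_A:*/17}
Op 2: register job_E */18 -> active={job_A:*/17, job_E:*/18}
Op 3: register job_F */7 -> active={job_A:*/17, job_E:*/18, job_F:*/7}
Op 4: unregister job_E -> active={job_A:*/17, job_F:*/7}
Op 5: register job_A */6 -> active={job_A:*/6, job_F:*/7}
Op 6: register job_A */8 -> active={job_A:*/8, job_F:*/7}
Final interval of job_F = 7
Next fire of job_F after T=103: (103//7+1)*7 = 105

Answer: interval=7 next_fire=105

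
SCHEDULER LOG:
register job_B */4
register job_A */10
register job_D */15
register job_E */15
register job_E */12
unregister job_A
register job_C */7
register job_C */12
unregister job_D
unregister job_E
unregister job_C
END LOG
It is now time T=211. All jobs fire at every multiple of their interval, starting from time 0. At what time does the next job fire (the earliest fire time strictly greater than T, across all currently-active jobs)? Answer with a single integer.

Answer: 212

Derivation:
Op 1: register job_B */4 -> active={job_B:*/4}
Op 2: register job_A */10 -> active={job_A:*/10, job_B:*/4}
Op 3: register job_D */15 -> active={job_A:*/10, job_B:*/4, job_D:*/15}
Op 4: register job_E */15 -> active={job_A:*/10, job_B:*/4, job_D:*/15, job_E:*/15}
Op 5: register job_E */12 -> active={job_A:*/10, job_B:*/4, job_D:*/15, job_E:*/12}
Op 6: unregister job_A -> active={job_B:*/4, job_D:*/15, job_E:*/12}
Op 7: register job_C */7 -> active={job_B:*/4, job_C:*/7, job_D:*/15, job_E:*/12}
Op 8: register job_C */12 -> active={job_B:*/4, job_C:*/12, job_D:*/15, job_E:*/12}
Op 9: unregister job_D -> active={job_B:*/4, job_C:*/12, job_E:*/12}
Op 10: unregister job_E -> active={job_B:*/4, job_C:*/12}
Op 11: unregister job_C -> active={job_B:*/4}
  job_B: interval 4, next fire after T=211 is 212
Earliest fire time = 212 (job job_B)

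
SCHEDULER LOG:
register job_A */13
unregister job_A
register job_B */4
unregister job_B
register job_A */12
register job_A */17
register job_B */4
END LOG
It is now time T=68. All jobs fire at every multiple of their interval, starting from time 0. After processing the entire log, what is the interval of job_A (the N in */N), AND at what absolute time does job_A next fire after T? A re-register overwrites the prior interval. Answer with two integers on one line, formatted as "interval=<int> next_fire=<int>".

Op 1: register job_A */13 -> active={job_A:*/13}
Op 2: unregister job_A -> active={}
Op 3: register job_B */4 -> active={job_B:*/4}
Op 4: unregister job_B -> active={}
Op 5: register job_A */12 -> active={job_A:*/12}
Op 6: register job_A */17 -> active={job_A:*/17}
Op 7: register job_B */4 -> active={job_A:*/17, job_B:*/4}
Final interval of job_A = 17
Next fire of job_A after T=68: (68//17+1)*17 = 85

Answer: interval=17 next_fire=85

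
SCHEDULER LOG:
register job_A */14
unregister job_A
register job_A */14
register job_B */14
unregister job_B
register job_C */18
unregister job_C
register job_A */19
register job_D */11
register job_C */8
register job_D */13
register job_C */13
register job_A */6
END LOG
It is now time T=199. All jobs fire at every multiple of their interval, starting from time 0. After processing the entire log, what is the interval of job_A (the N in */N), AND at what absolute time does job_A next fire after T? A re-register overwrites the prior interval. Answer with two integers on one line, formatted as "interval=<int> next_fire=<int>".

Op 1: register job_A */14 -> active={job_A:*/14}
Op 2: unregister job_A -> active={}
Op 3: register job_A */14 -> active={job_A:*/14}
Op 4: register job_B */14 -> active={job_A:*/14, job_B:*/14}
Op 5: unregister job_B -> active={job_A:*/14}
Op 6: register job_C */18 -> active={job_A:*/14, job_C:*/18}
Op 7: unregister job_C -> active={job_A:*/14}
Op 8: register job_A */19 -> active={job_A:*/19}
Op 9: register job_D */11 -> active={job_A:*/19, job_D:*/11}
Op 10: register job_C */8 -> active={job_A:*/19, job_C:*/8, job_D:*/11}
Op 11: register job_D */13 -> active={job_A:*/19, job_C:*/8, job_D:*/13}
Op 12: register job_C */13 -> active={job_A:*/19, job_C:*/13, job_D:*/13}
Op 13: register job_A */6 -> active={job_A:*/6, job_C:*/13, job_D:*/13}
Final interval of job_A = 6
Next fire of job_A after T=199: (199//6+1)*6 = 204

Answer: interval=6 next_fire=204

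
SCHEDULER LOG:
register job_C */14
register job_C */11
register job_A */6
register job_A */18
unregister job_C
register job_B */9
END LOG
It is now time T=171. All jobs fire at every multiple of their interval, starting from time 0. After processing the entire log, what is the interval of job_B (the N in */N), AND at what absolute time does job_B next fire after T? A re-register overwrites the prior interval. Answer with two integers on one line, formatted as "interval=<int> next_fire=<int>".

Op 1: register job_C */14 -> active={job_C:*/14}
Op 2: register job_C */11 -> active={job_C:*/11}
Op 3: register job_A */6 -> active={job_A:*/6, job_C:*/11}
Op 4: register job_A */18 -> active={job_A:*/18, job_C:*/11}
Op 5: unregister job_C -> active={job_A:*/18}
Op 6: register job_B */9 -> active={job_A:*/18, job_B:*/9}
Final interval of job_B = 9
Next fire of job_B after T=171: (171//9+1)*9 = 180

Answer: interval=9 next_fire=180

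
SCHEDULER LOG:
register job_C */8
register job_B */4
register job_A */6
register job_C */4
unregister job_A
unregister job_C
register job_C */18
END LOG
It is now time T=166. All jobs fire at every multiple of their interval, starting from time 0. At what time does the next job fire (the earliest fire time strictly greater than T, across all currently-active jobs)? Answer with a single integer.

Op 1: register job_C */8 -> active={job_C:*/8}
Op 2: register job_B */4 -> active={job_B:*/4, job_C:*/8}
Op 3: register job_A */6 -> active={job_A:*/6, job_B:*/4, job_C:*/8}
Op 4: register job_C */4 -> active={job_A:*/6, job_B:*/4, job_C:*/4}
Op 5: unregister job_A -> active={job_B:*/4, job_C:*/4}
Op 6: unregister job_C -> active={job_B:*/4}
Op 7: register job_C */18 -> active={job_B:*/4, job_C:*/18}
  job_B: interval 4, next fire after T=166 is 168
  job_C: interval 18, next fire after T=166 is 180
Earliest fire time = 168 (job job_B)

Answer: 168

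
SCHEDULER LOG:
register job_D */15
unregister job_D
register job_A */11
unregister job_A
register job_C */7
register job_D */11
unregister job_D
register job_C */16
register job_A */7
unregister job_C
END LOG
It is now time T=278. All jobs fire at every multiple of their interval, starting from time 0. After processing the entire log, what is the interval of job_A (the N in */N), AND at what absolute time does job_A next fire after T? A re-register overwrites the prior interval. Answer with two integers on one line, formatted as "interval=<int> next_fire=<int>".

Op 1: register job_D */15 -> active={job_D:*/15}
Op 2: unregister job_D -> active={}
Op 3: register job_A */11 -> active={job_A:*/11}
Op 4: unregister job_A -> active={}
Op 5: register job_C */7 -> active={job_C:*/7}
Op 6: register job_D */11 -> active={job_C:*/7, job_D:*/11}
Op 7: unregister job_D -> active={job_C:*/7}
Op 8: register job_C */16 -> active={job_C:*/16}
Op 9: register job_A */7 -> active={job_A:*/7, job_C:*/16}
Op 10: unregister job_C -> active={job_A:*/7}
Final interval of job_A = 7
Next fire of job_A after T=278: (278//7+1)*7 = 280

Answer: interval=7 next_fire=280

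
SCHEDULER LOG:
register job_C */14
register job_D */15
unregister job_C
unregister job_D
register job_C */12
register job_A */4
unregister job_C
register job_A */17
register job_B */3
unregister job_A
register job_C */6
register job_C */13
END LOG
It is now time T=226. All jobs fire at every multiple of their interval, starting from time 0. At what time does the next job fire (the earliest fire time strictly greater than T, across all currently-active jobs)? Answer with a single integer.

Op 1: register job_C */14 -> active={job_C:*/14}
Op 2: register job_D */15 -> active={job_C:*/14, job_D:*/15}
Op 3: unregister job_C -> active={job_D:*/15}
Op 4: unregister job_D -> active={}
Op 5: register job_C */12 -> active={job_C:*/12}
Op 6: register job_A */4 -> active={job_A:*/4, job_C:*/12}
Op 7: unregister job_C -> active={job_A:*/4}
Op 8: register job_A */17 -> active={job_A:*/17}
Op 9: register job_B */3 -> active={job_A:*/17, job_B:*/3}
Op 10: unregister job_A -> active={job_B:*/3}
Op 11: register job_C */6 -> active={job_B:*/3, job_C:*/6}
Op 12: register job_C */13 -> active={job_B:*/3, job_C:*/13}
  job_B: interval 3, next fire after T=226 is 228
  job_C: interval 13, next fire after T=226 is 234
Earliest fire time = 228 (job job_B)

Answer: 228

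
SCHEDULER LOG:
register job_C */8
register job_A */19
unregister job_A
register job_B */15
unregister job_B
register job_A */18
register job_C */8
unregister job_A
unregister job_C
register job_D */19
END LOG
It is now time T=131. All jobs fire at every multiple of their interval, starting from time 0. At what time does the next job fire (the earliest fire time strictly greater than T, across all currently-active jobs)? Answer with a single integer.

Op 1: register job_C */8 -> active={job_C:*/8}
Op 2: register job_A */19 -> active={job_A:*/19, job_C:*/8}
Op 3: unregister job_A -> active={job_C:*/8}
Op 4: register job_B */15 -> active={job_B:*/15, job_C:*/8}
Op 5: unregister job_B -> active={job_C:*/8}
Op 6: register job_A */18 -> active={job_A:*/18, job_C:*/8}
Op 7: register job_C */8 -> active={job_A:*/18, job_C:*/8}
Op 8: unregister job_A -> active={job_C:*/8}
Op 9: unregister job_C -> active={}
Op 10: register job_D */19 -> active={job_D:*/19}
  job_D: interval 19, next fire after T=131 is 133
Earliest fire time = 133 (job job_D)

Answer: 133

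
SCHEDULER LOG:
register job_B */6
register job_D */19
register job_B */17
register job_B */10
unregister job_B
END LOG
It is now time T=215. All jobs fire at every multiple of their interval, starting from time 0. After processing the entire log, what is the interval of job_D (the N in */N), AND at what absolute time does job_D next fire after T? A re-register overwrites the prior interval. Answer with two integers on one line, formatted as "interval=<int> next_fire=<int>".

Op 1: register job_B */6 -> active={job_B:*/6}
Op 2: register job_D */19 -> active={job_B:*/6, job_D:*/19}
Op 3: register job_B */17 -> active={job_B:*/17, job_D:*/19}
Op 4: register job_B */10 -> active={job_B:*/10, job_D:*/19}
Op 5: unregister job_B -> active={job_D:*/19}
Final interval of job_D = 19
Next fire of job_D after T=215: (215//19+1)*19 = 228

Answer: interval=19 next_fire=228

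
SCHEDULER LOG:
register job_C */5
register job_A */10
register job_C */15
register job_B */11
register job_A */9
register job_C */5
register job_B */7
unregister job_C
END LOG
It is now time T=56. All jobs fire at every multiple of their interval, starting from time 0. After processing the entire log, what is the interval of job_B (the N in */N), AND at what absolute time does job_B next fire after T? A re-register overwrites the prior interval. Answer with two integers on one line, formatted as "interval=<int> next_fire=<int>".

Answer: interval=7 next_fire=63

Derivation:
Op 1: register job_C */5 -> active={job_C:*/5}
Op 2: register job_A */10 -> active={job_A:*/10, job_C:*/5}
Op 3: register job_C */15 -> active={job_A:*/10, job_C:*/15}
Op 4: register job_B */11 -> active={job_A:*/10, job_B:*/11, job_C:*/15}
Op 5: register job_A */9 -> active={job_A:*/9, job_B:*/11, job_C:*/15}
Op 6: register job_C */5 -> active={job_A:*/9, job_B:*/11, job_C:*/5}
Op 7: register job_B */7 -> active={job_A:*/9, job_B:*/7, job_C:*/5}
Op 8: unregister job_C -> active={job_A:*/9, job_B:*/7}
Final interval of job_B = 7
Next fire of job_B after T=56: (56//7+1)*7 = 63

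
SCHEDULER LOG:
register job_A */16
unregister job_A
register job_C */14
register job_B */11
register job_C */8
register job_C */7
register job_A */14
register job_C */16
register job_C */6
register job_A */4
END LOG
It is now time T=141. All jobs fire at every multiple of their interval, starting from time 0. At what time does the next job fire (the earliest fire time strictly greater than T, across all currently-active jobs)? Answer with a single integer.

Op 1: register job_A */16 -> active={job_A:*/16}
Op 2: unregister job_A -> active={}
Op 3: register job_C */14 -> active={job_C:*/14}
Op 4: register job_B */11 -> active={job_B:*/11, job_C:*/14}
Op 5: register job_C */8 -> active={job_B:*/11, job_C:*/8}
Op 6: register job_C */7 -> active={job_B:*/11, job_C:*/7}
Op 7: register job_A */14 -> active={job_A:*/14, job_B:*/11, job_C:*/7}
Op 8: register job_C */16 -> active={job_A:*/14, job_B:*/11, job_C:*/16}
Op 9: register job_C */6 -> active={job_A:*/14, job_B:*/11, job_C:*/6}
Op 10: register job_A */4 -> active={job_A:*/4, job_B:*/11, job_C:*/6}
  job_A: interval 4, next fire after T=141 is 144
  job_B: interval 11, next fire after T=141 is 143
  job_C: interval 6, next fire after T=141 is 144
Earliest fire time = 143 (job job_B)

Answer: 143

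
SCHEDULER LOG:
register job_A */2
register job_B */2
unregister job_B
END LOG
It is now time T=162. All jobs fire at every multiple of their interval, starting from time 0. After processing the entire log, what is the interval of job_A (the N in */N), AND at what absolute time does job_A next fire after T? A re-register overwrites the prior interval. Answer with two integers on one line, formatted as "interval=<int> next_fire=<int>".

Answer: interval=2 next_fire=164

Derivation:
Op 1: register job_A */2 -> active={job_A:*/2}
Op 2: register job_B */2 -> active={job_A:*/2, job_B:*/2}
Op 3: unregister job_B -> active={job_A:*/2}
Final interval of job_A = 2
Next fire of job_A after T=162: (162//2+1)*2 = 164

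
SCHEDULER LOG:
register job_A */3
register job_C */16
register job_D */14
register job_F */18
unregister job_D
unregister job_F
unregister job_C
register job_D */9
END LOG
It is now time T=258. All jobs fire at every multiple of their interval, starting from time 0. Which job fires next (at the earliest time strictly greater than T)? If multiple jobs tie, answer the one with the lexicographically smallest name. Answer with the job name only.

Op 1: register job_A */3 -> active={job_A:*/3}
Op 2: register job_C */16 -> active={job_A:*/3, job_C:*/16}
Op 3: register job_D */14 -> active={job_A:*/3, job_C:*/16, job_D:*/14}
Op 4: register job_F */18 -> active={job_A:*/3, job_C:*/16, job_D:*/14, job_F:*/18}
Op 5: unregister job_D -> active={job_A:*/3, job_C:*/16, job_F:*/18}
Op 6: unregister job_F -> active={job_A:*/3, job_C:*/16}
Op 7: unregister job_C -> active={job_A:*/3}
Op 8: register job_D */9 -> active={job_A:*/3, job_D:*/9}
  job_A: interval 3, next fire after T=258 is 261
  job_D: interval 9, next fire after T=258 is 261
Earliest = 261, winner (lex tiebreak) = job_A

Answer: job_A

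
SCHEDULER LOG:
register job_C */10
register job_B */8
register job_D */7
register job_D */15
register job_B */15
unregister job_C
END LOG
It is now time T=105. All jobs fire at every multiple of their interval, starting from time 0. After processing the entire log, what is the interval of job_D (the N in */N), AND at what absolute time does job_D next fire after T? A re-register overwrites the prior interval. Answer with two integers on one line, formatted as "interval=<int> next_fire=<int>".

Answer: interval=15 next_fire=120

Derivation:
Op 1: register job_C */10 -> active={job_C:*/10}
Op 2: register job_B */8 -> active={job_B:*/8, job_C:*/10}
Op 3: register job_D */7 -> active={job_B:*/8, job_C:*/10, job_D:*/7}
Op 4: register job_D */15 -> active={job_B:*/8, job_C:*/10, job_D:*/15}
Op 5: register job_B */15 -> active={job_B:*/15, job_C:*/10, job_D:*/15}
Op 6: unregister job_C -> active={job_B:*/15, job_D:*/15}
Final interval of job_D = 15
Next fire of job_D after T=105: (105//15+1)*15 = 120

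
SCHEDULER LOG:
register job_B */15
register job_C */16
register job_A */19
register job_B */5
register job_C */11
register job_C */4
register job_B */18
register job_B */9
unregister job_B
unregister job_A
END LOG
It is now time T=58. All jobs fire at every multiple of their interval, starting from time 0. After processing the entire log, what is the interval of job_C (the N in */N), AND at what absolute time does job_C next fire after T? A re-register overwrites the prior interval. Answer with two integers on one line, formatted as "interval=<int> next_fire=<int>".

Answer: interval=4 next_fire=60

Derivation:
Op 1: register job_B */15 -> active={job_B:*/15}
Op 2: register job_C */16 -> active={job_B:*/15, job_C:*/16}
Op 3: register job_A */19 -> active={job_A:*/19, job_B:*/15, job_C:*/16}
Op 4: register job_B */5 -> active={job_A:*/19, job_B:*/5, job_C:*/16}
Op 5: register job_C */11 -> active={job_A:*/19, job_B:*/5, job_C:*/11}
Op 6: register job_C */4 -> active={job_A:*/19, job_B:*/5, job_C:*/4}
Op 7: register job_B */18 -> active={job_A:*/19, job_B:*/18, job_C:*/4}
Op 8: register job_B */9 -> active={job_A:*/19, job_B:*/9, job_C:*/4}
Op 9: unregister job_B -> active={job_A:*/19, job_C:*/4}
Op 10: unregister job_A -> active={job_C:*/4}
Final interval of job_C = 4
Next fire of job_C after T=58: (58//4+1)*4 = 60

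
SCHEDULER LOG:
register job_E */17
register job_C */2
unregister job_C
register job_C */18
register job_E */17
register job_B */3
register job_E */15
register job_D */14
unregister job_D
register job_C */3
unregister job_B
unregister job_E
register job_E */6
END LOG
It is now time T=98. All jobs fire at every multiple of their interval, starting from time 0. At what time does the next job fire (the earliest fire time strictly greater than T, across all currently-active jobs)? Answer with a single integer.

Answer: 99

Derivation:
Op 1: register job_E */17 -> active={job_E:*/17}
Op 2: register job_C */2 -> active={job_C:*/2, job_E:*/17}
Op 3: unregister job_C -> active={job_E:*/17}
Op 4: register job_C */18 -> active={job_C:*/18, job_E:*/17}
Op 5: register job_E */17 -> active={job_C:*/18, job_E:*/17}
Op 6: register job_B */3 -> active={job_B:*/3, job_C:*/18, job_E:*/17}
Op 7: register job_E */15 -> active={job_B:*/3, job_C:*/18, job_E:*/15}
Op 8: register job_D */14 -> active={job_B:*/3, job_C:*/18, job_D:*/14, job_E:*/15}
Op 9: unregister job_D -> active={job_B:*/3, job_C:*/18, job_E:*/15}
Op 10: register job_C */3 -> active={job_B:*/3, job_C:*/3, job_E:*/15}
Op 11: unregister job_B -> active={job_C:*/3, job_E:*/15}
Op 12: unregister job_E -> active={job_C:*/3}
Op 13: register job_E */6 -> active={job_C:*/3, job_E:*/6}
  job_C: interval 3, next fire after T=98 is 99
  job_E: interval 6, next fire after T=98 is 102
Earliest fire time = 99 (job job_C)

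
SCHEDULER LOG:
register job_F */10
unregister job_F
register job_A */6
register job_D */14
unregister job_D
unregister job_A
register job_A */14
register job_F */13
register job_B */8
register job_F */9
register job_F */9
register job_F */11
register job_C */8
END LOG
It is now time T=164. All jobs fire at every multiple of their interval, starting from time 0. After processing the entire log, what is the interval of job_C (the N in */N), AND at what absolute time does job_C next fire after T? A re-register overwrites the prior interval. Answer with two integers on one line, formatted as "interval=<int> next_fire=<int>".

Answer: interval=8 next_fire=168

Derivation:
Op 1: register job_F */10 -> active={job_F:*/10}
Op 2: unregister job_F -> active={}
Op 3: register job_A */6 -> active={job_A:*/6}
Op 4: register job_D */14 -> active={job_A:*/6, job_D:*/14}
Op 5: unregister job_D -> active={job_A:*/6}
Op 6: unregister job_A -> active={}
Op 7: register job_A */14 -> active={job_A:*/14}
Op 8: register job_F */13 -> active={job_A:*/14, job_F:*/13}
Op 9: register job_B */8 -> active={job_A:*/14, job_B:*/8, job_F:*/13}
Op 10: register job_F */9 -> active={job_A:*/14, job_B:*/8, job_F:*/9}
Op 11: register job_F */9 -> active={job_A:*/14, job_B:*/8, job_F:*/9}
Op 12: register job_F */11 -> active={job_A:*/14, job_B:*/8, job_F:*/11}
Op 13: register job_C */8 -> active={job_A:*/14, job_B:*/8, job_C:*/8, job_F:*/11}
Final interval of job_C = 8
Next fire of job_C after T=164: (164//8+1)*8 = 168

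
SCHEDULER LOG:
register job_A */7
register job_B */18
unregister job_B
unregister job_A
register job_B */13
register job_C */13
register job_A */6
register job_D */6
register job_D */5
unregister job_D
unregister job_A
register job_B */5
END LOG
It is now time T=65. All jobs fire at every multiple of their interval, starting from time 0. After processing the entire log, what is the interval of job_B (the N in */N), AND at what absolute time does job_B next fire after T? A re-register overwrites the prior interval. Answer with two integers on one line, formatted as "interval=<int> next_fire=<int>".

Answer: interval=5 next_fire=70

Derivation:
Op 1: register job_A */7 -> active={job_A:*/7}
Op 2: register job_B */18 -> active={job_A:*/7, job_B:*/18}
Op 3: unregister job_B -> active={job_A:*/7}
Op 4: unregister job_A -> active={}
Op 5: register job_B */13 -> active={job_B:*/13}
Op 6: register job_C */13 -> active={job_B:*/13, job_C:*/13}
Op 7: register job_A */6 -> active={job_A:*/6, job_B:*/13, job_C:*/13}
Op 8: register job_D */6 -> active={job_A:*/6, job_B:*/13, job_C:*/13, job_D:*/6}
Op 9: register job_D */5 -> active={job_A:*/6, job_B:*/13, job_C:*/13, job_D:*/5}
Op 10: unregister job_D -> active={job_A:*/6, job_B:*/13, job_C:*/13}
Op 11: unregister job_A -> active={job_B:*/13, job_C:*/13}
Op 12: register job_B */5 -> active={job_B:*/5, job_C:*/13}
Final interval of job_B = 5
Next fire of job_B after T=65: (65//5+1)*5 = 70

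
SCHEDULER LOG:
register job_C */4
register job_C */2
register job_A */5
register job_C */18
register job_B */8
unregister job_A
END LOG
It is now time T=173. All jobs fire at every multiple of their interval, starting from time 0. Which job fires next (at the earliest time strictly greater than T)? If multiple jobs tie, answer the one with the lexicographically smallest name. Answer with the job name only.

Op 1: register job_C */4 -> active={job_C:*/4}
Op 2: register job_C */2 -> active={job_C:*/2}
Op 3: register job_A */5 -> active={job_A:*/5, job_C:*/2}
Op 4: register job_C */18 -> active={job_A:*/5, job_C:*/18}
Op 5: register job_B */8 -> active={job_A:*/5, job_B:*/8, job_C:*/18}
Op 6: unregister job_A -> active={job_B:*/8, job_C:*/18}
  job_B: interval 8, next fire after T=173 is 176
  job_C: interval 18, next fire after T=173 is 180
Earliest = 176, winner (lex tiebreak) = job_B

Answer: job_B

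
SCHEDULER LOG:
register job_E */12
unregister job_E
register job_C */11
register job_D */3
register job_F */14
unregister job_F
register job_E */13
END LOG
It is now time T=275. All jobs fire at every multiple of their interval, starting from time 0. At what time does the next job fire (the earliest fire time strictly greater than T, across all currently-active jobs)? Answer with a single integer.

Answer: 276

Derivation:
Op 1: register job_E */12 -> active={job_E:*/12}
Op 2: unregister job_E -> active={}
Op 3: register job_C */11 -> active={job_C:*/11}
Op 4: register job_D */3 -> active={job_C:*/11, job_D:*/3}
Op 5: register job_F */14 -> active={job_C:*/11, job_D:*/3, job_F:*/14}
Op 6: unregister job_F -> active={job_C:*/11, job_D:*/3}
Op 7: register job_E */13 -> active={job_C:*/11, job_D:*/3, job_E:*/13}
  job_C: interval 11, next fire after T=275 is 286
  job_D: interval 3, next fire after T=275 is 276
  job_E: interval 13, next fire after T=275 is 286
Earliest fire time = 276 (job job_D)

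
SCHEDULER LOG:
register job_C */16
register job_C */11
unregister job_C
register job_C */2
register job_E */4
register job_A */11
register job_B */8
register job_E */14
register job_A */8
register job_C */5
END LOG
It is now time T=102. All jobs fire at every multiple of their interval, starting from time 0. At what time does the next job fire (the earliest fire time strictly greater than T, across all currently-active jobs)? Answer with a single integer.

Answer: 104

Derivation:
Op 1: register job_C */16 -> active={job_C:*/16}
Op 2: register job_C */11 -> active={job_C:*/11}
Op 3: unregister job_C -> active={}
Op 4: register job_C */2 -> active={job_C:*/2}
Op 5: register job_E */4 -> active={job_C:*/2, job_E:*/4}
Op 6: register job_A */11 -> active={job_A:*/11, job_C:*/2, job_E:*/4}
Op 7: register job_B */8 -> active={job_A:*/11, job_B:*/8, job_C:*/2, job_E:*/4}
Op 8: register job_E */14 -> active={job_A:*/11, job_B:*/8, job_C:*/2, job_E:*/14}
Op 9: register job_A */8 -> active={job_A:*/8, job_B:*/8, job_C:*/2, job_E:*/14}
Op 10: register job_C */5 -> active={job_A:*/8, job_B:*/8, job_C:*/5, job_E:*/14}
  job_A: interval 8, next fire after T=102 is 104
  job_B: interval 8, next fire after T=102 is 104
  job_C: interval 5, next fire after T=102 is 105
  job_E: interval 14, next fire after T=102 is 112
Earliest fire time = 104 (job job_A)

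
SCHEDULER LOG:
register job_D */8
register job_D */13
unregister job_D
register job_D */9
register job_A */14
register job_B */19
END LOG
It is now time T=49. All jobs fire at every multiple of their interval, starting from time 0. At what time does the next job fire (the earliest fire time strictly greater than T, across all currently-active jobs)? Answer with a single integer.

Answer: 54

Derivation:
Op 1: register job_D */8 -> active={job_D:*/8}
Op 2: register job_D */13 -> active={job_D:*/13}
Op 3: unregister job_D -> active={}
Op 4: register job_D */9 -> active={job_D:*/9}
Op 5: register job_A */14 -> active={job_A:*/14, job_D:*/9}
Op 6: register job_B */19 -> active={job_A:*/14, job_B:*/19, job_D:*/9}
  job_A: interval 14, next fire after T=49 is 56
  job_B: interval 19, next fire after T=49 is 57
  job_D: interval 9, next fire after T=49 is 54
Earliest fire time = 54 (job job_D)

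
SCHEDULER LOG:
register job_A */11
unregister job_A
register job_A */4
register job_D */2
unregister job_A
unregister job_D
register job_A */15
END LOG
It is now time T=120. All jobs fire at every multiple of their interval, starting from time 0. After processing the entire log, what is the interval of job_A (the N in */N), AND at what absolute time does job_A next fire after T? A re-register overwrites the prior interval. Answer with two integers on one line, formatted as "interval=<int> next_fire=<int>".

Answer: interval=15 next_fire=135

Derivation:
Op 1: register job_A */11 -> active={job_A:*/11}
Op 2: unregister job_A -> active={}
Op 3: register job_A */4 -> active={job_A:*/4}
Op 4: register job_D */2 -> active={job_A:*/4, job_D:*/2}
Op 5: unregister job_A -> active={job_D:*/2}
Op 6: unregister job_D -> active={}
Op 7: register job_A */15 -> active={job_A:*/15}
Final interval of job_A = 15
Next fire of job_A after T=120: (120//15+1)*15 = 135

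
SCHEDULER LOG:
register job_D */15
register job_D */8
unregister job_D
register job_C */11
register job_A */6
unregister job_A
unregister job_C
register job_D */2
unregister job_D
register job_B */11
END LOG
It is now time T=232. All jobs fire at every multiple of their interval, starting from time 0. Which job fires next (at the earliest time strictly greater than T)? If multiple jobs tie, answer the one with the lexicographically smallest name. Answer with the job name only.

Answer: job_B

Derivation:
Op 1: register job_D */15 -> active={job_D:*/15}
Op 2: register job_D */8 -> active={job_D:*/8}
Op 3: unregister job_D -> active={}
Op 4: register job_C */11 -> active={job_C:*/11}
Op 5: register job_A */6 -> active={job_A:*/6, job_C:*/11}
Op 6: unregister job_A -> active={job_C:*/11}
Op 7: unregister job_C -> active={}
Op 8: register job_D */2 -> active={job_D:*/2}
Op 9: unregister job_D -> active={}
Op 10: register job_B */11 -> active={job_B:*/11}
  job_B: interval 11, next fire after T=232 is 242
Earliest = 242, winner (lex tiebreak) = job_B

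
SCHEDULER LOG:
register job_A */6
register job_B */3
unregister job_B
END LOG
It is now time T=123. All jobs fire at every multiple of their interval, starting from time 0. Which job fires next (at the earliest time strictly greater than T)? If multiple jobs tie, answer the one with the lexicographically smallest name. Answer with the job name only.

Op 1: register job_A */6 -> active={job_A:*/6}
Op 2: register job_B */3 -> active={job_A:*/6, job_B:*/3}
Op 3: unregister job_B -> active={job_A:*/6}
  job_A: interval 6, next fire after T=123 is 126
Earliest = 126, winner (lex tiebreak) = job_A

Answer: job_A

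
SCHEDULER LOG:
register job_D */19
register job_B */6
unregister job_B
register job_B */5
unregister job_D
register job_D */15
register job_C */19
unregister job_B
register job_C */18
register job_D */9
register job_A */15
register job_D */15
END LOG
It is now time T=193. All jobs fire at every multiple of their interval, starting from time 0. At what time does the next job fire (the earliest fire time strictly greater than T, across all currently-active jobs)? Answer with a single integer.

Op 1: register job_D */19 -> active={job_D:*/19}
Op 2: register job_B */6 -> active={job_B:*/6, job_D:*/19}
Op 3: unregister job_B -> active={job_D:*/19}
Op 4: register job_B */5 -> active={job_B:*/5, job_D:*/19}
Op 5: unregister job_D -> active={job_B:*/5}
Op 6: register job_D */15 -> active={job_B:*/5, job_D:*/15}
Op 7: register job_C */19 -> active={job_B:*/5, job_C:*/19, job_D:*/15}
Op 8: unregister job_B -> active={job_C:*/19, job_D:*/15}
Op 9: register job_C */18 -> active={job_C:*/18, job_D:*/15}
Op 10: register job_D */9 -> active={job_C:*/18, job_D:*/9}
Op 11: register job_A */15 -> active={job_A:*/15, job_C:*/18, job_D:*/9}
Op 12: register job_D */15 -> active={job_A:*/15, job_C:*/18, job_D:*/15}
  job_A: interval 15, next fire after T=193 is 195
  job_C: interval 18, next fire after T=193 is 198
  job_D: interval 15, next fire after T=193 is 195
Earliest fire time = 195 (job job_A)

Answer: 195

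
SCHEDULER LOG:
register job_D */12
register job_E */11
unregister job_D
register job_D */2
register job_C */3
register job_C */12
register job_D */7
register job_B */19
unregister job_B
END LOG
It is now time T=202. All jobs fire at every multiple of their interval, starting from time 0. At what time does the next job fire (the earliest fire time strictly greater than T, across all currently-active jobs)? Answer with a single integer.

Answer: 203

Derivation:
Op 1: register job_D */12 -> active={job_D:*/12}
Op 2: register job_E */11 -> active={job_D:*/12, job_E:*/11}
Op 3: unregister job_D -> active={job_E:*/11}
Op 4: register job_D */2 -> active={job_D:*/2, job_E:*/11}
Op 5: register job_C */3 -> active={job_C:*/3, job_D:*/2, job_E:*/11}
Op 6: register job_C */12 -> active={job_C:*/12, job_D:*/2, job_E:*/11}
Op 7: register job_D */7 -> active={job_C:*/12, job_D:*/7, job_E:*/11}
Op 8: register job_B */19 -> active={job_B:*/19, job_C:*/12, job_D:*/7, job_E:*/11}
Op 9: unregister job_B -> active={job_C:*/12, job_D:*/7, job_E:*/11}
  job_C: interval 12, next fire after T=202 is 204
  job_D: interval 7, next fire after T=202 is 203
  job_E: interval 11, next fire after T=202 is 209
Earliest fire time = 203 (job job_D)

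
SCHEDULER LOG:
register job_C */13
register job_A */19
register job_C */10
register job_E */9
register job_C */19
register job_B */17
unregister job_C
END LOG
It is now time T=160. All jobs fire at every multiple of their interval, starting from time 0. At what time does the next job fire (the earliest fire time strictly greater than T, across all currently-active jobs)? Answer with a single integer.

Answer: 162

Derivation:
Op 1: register job_C */13 -> active={job_C:*/13}
Op 2: register job_A */19 -> active={job_A:*/19, job_C:*/13}
Op 3: register job_C */10 -> active={job_A:*/19, job_C:*/10}
Op 4: register job_E */9 -> active={job_A:*/19, job_C:*/10, job_E:*/9}
Op 5: register job_C */19 -> active={job_A:*/19, job_C:*/19, job_E:*/9}
Op 6: register job_B */17 -> active={job_A:*/19, job_B:*/17, job_C:*/19, job_E:*/9}
Op 7: unregister job_C -> active={job_A:*/19, job_B:*/17, job_E:*/9}
  job_A: interval 19, next fire after T=160 is 171
  job_B: interval 17, next fire after T=160 is 170
  job_E: interval 9, next fire after T=160 is 162
Earliest fire time = 162 (job job_E)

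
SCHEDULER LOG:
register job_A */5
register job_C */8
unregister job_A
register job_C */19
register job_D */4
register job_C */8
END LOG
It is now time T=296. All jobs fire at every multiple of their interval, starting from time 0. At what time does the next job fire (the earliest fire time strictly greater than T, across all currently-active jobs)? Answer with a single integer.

Op 1: register job_A */5 -> active={job_A:*/5}
Op 2: register job_C */8 -> active={job_A:*/5, job_C:*/8}
Op 3: unregister job_A -> active={job_C:*/8}
Op 4: register job_C */19 -> active={job_C:*/19}
Op 5: register job_D */4 -> active={job_C:*/19, job_D:*/4}
Op 6: register job_C */8 -> active={job_C:*/8, job_D:*/4}
  job_C: interval 8, next fire after T=296 is 304
  job_D: interval 4, next fire after T=296 is 300
Earliest fire time = 300 (job job_D)

Answer: 300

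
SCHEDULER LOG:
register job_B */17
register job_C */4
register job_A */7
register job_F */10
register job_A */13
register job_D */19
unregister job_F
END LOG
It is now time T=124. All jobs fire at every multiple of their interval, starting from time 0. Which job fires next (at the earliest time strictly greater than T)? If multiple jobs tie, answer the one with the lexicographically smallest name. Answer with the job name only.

Answer: job_C

Derivation:
Op 1: register job_B */17 -> active={job_B:*/17}
Op 2: register job_C */4 -> active={job_B:*/17, job_C:*/4}
Op 3: register job_A */7 -> active={job_A:*/7, job_B:*/17, job_C:*/4}
Op 4: register job_F */10 -> active={job_A:*/7, job_B:*/17, job_C:*/4, job_F:*/10}
Op 5: register job_A */13 -> active={job_A:*/13, job_B:*/17, job_C:*/4, job_F:*/10}
Op 6: register job_D */19 -> active={job_A:*/13, job_B:*/17, job_C:*/4, job_D:*/19, job_F:*/10}
Op 7: unregister job_F -> active={job_A:*/13, job_B:*/17, job_C:*/4, job_D:*/19}
  job_A: interval 13, next fire after T=124 is 130
  job_B: interval 17, next fire after T=124 is 136
  job_C: interval 4, next fire after T=124 is 128
  job_D: interval 19, next fire after T=124 is 133
Earliest = 128, winner (lex tiebreak) = job_C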